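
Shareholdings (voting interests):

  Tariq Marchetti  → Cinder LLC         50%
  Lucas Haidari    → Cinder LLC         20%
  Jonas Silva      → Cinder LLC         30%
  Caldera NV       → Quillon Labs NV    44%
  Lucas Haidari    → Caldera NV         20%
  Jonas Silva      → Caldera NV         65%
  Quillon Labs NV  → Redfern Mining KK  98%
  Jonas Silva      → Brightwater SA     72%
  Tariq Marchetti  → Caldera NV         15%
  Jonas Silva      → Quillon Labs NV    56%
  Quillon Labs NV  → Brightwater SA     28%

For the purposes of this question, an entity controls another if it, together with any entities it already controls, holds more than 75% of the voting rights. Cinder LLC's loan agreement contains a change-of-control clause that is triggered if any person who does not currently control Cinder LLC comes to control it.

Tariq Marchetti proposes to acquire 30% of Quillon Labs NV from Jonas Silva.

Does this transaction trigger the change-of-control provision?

The purchase adds only to Tariq's holdings (Jonas's stake shrinks), so Tariq is the only person who could newly come to control Cinder.
Tariq's largest direct stake is 50% in Cinder, which does not meet the threshold, so Tariq controls no company.
In Cinder, Tariq's side holds only 50%, not > 75%.
So before the transaction, Tariq does not control Cinder.
After the purchase, Tariq holds 30% of Quillon directly, and Jonas's stake falls to 26%.
Tariq's side now holds 30% of Quillon, not > 75%, so Tariq still does not control Quillon.
After the transaction, Tariq's side holds 50% of Cinder, not > 75%, so Tariq still does not control Cinder.
No new person acquires control, so the clause is not triggered.

No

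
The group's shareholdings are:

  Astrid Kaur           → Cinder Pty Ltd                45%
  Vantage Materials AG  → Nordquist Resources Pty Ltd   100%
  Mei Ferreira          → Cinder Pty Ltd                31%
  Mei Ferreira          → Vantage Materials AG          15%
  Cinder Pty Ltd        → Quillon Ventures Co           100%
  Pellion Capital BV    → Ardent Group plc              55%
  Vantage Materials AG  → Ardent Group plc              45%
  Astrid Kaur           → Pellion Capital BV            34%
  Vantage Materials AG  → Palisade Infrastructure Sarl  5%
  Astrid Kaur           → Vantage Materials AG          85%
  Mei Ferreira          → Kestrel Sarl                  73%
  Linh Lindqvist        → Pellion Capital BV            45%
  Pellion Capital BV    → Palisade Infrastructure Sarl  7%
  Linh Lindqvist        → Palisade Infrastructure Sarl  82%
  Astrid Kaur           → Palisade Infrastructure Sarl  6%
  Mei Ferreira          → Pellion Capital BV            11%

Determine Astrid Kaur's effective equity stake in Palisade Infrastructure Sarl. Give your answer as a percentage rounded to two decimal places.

12.63%

Astrid reaches Palisade along 3 paths.
Direct stake: 6% = 6%.
Via Vantage: 85% × 5% = 4.25%.
Via Pellion: 34% × 7% = 2.38%.
Total: 6% + 4.25% + 2.38% = 12.63%.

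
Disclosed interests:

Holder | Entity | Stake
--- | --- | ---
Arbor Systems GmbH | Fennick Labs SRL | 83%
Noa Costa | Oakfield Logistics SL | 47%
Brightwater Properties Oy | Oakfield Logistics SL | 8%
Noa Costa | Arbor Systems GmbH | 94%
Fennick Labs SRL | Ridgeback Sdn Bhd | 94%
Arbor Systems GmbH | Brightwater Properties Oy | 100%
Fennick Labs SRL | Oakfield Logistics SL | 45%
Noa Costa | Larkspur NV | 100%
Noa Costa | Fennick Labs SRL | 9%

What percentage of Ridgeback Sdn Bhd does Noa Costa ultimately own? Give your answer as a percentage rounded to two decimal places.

81.80%

Noa reaches Ridgeback along 2 paths.
Via Arbor → Fennick: 94% × 83% × 94% = 73.3388%.
Via Fennick: 9% × 94% = 8.46%.
Total: 73.3388% + 8.46% = 81.7988%.
Rounded: 81.80%.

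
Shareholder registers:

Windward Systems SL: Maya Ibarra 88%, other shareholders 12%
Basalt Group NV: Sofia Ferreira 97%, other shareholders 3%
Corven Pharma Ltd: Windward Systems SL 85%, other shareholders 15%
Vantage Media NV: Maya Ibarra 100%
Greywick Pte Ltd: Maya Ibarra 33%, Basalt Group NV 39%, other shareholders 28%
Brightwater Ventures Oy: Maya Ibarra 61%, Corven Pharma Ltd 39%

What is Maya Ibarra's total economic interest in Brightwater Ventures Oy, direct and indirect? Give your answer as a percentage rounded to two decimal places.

Maya reaches Brightwater along 2 paths.
Direct stake: 61% = 61%.
Via Windward → Corven: 88% × 85% × 39% = 29.172%.
Total: 61% + 29.172% = 90.172%.
Rounded: 90.17%.

90.17%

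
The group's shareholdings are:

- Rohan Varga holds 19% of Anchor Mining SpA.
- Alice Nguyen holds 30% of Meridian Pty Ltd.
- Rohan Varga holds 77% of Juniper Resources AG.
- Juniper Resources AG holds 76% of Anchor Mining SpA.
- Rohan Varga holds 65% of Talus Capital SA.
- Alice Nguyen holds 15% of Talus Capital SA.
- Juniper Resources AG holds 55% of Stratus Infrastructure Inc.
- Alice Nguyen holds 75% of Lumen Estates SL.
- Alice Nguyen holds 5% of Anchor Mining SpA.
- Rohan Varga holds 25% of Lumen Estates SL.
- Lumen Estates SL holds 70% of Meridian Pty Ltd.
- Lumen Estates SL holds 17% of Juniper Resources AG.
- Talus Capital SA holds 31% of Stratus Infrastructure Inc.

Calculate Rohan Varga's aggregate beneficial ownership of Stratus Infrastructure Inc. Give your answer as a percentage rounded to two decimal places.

Rohan reaches Stratus along 3 paths.
Via Lumen → Juniper: 25% × 17% × 55% = 2.3375%.
Via Juniper: 77% × 55% = 42.35%.
Via Talus: 65% × 31% = 20.15%.
Total: 2.3375% + 42.35% + 20.15% = 64.8375%.
Rounded: 64.84%.

64.84%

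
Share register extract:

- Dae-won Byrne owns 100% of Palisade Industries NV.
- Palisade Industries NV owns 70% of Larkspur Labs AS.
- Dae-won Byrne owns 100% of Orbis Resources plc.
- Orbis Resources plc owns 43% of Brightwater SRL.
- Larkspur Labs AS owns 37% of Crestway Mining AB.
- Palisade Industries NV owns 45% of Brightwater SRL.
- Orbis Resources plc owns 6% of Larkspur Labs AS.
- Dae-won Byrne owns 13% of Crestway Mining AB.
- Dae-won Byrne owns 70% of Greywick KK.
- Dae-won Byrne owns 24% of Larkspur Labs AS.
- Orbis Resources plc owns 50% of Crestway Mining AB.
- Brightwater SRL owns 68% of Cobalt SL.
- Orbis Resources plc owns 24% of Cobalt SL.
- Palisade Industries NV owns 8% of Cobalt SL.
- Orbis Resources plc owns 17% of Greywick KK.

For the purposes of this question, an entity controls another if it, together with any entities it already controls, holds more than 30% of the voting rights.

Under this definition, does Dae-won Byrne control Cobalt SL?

Yes

Dae-won holds 100% of Palisade, so Dae-won controls Palisade.
Dae-won holds 100% of Orbis, so Dae-won controls Orbis.
Palisade and Orbis together hold 45% + 43% = 88% of Brightwater, so Dae-won controls Brightwater.
Orbis and Brightwater and Palisade together hold 24% + 68% + 8% = 100% of Cobalt, so Dae-won controls Cobalt.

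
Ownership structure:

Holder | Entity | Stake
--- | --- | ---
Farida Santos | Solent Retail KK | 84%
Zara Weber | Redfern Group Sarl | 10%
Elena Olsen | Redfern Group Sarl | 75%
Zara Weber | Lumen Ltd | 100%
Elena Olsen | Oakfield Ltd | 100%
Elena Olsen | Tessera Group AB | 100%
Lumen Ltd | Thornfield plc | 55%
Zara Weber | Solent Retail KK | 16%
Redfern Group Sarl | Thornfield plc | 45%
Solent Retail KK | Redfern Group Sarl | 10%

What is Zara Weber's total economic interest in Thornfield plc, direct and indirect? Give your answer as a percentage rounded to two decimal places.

Zara reaches Thornfield along 3 paths.
Via Lumen: 100% × 55% = 55%.
Via Redfern: 10% × 45% = 4.5%.
Via Solent → Redfern: 16% × 10% × 45% = 0.72%.
Total: 55% + 4.5% + 0.72% = 60.22%.

60.22%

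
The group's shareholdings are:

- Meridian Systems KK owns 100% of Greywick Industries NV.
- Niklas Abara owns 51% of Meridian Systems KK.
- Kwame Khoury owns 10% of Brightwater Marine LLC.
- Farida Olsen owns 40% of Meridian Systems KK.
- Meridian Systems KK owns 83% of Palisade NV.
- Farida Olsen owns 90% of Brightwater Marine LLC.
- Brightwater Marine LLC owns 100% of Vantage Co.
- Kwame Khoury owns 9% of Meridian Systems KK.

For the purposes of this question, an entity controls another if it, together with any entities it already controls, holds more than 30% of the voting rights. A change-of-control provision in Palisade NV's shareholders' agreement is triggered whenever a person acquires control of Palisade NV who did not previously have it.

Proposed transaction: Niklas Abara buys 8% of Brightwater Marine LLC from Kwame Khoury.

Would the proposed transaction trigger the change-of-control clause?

No

The purchase adds only to Niklas's holdings (Kwame's stake shrinks), so Niklas is the only person who could newly come to control Palisade.
Niklas holds 51% of Meridian, so Niklas controls Meridian.
Meridian holds 83% of Palisade, so Niklas controls Palisade.
So Niklas already controls Palisade before the transaction.
After the purchase, Niklas holds 8% of Brightwater directly, and Kwame's stake falls to 2%.
Niklas controlled Palisade already, so this is not a new person acquiring control; every other person's position is unchanged or reduced.
No new person acquires control, so the clause is not triggered.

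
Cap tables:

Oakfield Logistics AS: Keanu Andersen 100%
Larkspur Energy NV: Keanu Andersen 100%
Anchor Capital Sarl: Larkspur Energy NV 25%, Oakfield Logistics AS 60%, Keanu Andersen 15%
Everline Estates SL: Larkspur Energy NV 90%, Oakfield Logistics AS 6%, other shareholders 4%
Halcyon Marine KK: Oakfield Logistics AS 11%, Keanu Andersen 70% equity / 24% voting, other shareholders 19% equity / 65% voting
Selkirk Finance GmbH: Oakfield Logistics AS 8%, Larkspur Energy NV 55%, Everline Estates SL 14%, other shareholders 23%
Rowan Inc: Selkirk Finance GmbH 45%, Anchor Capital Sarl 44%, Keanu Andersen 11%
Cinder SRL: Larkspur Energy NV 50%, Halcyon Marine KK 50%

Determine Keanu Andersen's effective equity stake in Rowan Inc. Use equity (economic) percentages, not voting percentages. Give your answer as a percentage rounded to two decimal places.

89.40%

Keanu reaches Rowan along 8 paths.
Via Oakfield → Selkirk: 100% × 8% × 45% = 3.6%.
Via Larkspur → Selkirk: 100% × 55% × 45% = 24.75%.
Via Larkspur → Everline → Selkirk: 100% × 90% × 14% × 45% = 5.67%.
Via Oakfield → Everline → Selkirk: 100% × 6% × 14% × 45% = 0.378%.
Via Larkspur → Anchor: 100% × 25% × 44% = 11%.
Via Oakfield → Anchor: 100% × 60% × 44% = 26.4%.
Via Anchor: 15% × 44% = 6.6%.
Direct stake: 11% = 11%.
Total: 3.6% + 24.75% + 5.67% + 0.378% + 11% + 26.4% + 6.6% + 11% = 89.398%.
Rounded: 89.40%.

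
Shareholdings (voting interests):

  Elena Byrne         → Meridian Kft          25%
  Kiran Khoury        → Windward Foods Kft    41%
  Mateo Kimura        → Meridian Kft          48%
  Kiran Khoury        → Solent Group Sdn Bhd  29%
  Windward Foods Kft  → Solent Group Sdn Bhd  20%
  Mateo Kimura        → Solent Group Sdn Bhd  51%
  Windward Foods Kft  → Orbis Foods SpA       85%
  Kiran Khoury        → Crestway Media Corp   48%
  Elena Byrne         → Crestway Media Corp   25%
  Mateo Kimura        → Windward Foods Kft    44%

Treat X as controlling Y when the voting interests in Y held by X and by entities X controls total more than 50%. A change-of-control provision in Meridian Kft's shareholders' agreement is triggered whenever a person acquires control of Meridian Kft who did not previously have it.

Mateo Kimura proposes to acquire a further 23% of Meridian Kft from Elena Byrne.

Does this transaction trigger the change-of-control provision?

Yes

The purchase adds only to Mateo's holdings (Elena's stake shrinks), so Mateo is the only person who could newly come to control Meridian.
Mateo holds 51% of Solent, so Mateo controls Solent.
In Meridian, Mateo's side holds only 48%, not > 50%.
So before the transaction, Mateo does not control Meridian.
After the purchase, Mateo's direct stake in Meridian rises to 48% + 23% = 71%, and Elena's stake falls to 2%.
Mateo holds 71% of Meridian, so Mateo controls Meridian.
Mateo did not control Meridian before and does after, so the clause is triggered.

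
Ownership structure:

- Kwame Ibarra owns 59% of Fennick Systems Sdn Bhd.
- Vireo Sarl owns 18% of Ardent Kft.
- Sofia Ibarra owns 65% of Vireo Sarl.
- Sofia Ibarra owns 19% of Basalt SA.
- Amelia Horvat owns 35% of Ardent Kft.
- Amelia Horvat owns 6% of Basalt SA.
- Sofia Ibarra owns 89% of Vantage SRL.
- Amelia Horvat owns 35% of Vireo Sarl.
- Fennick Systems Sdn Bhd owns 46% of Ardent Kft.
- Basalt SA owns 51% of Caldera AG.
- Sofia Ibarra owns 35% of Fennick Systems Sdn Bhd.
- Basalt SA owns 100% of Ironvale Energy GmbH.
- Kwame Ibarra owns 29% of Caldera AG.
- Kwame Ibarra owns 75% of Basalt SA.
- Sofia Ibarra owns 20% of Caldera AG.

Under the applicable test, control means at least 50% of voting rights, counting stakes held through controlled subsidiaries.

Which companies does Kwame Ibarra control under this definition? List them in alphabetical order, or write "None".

Basalt SA, Caldera AG, Fennick Systems Sdn Bhd, Ironvale Energy GmbH

Kwame holds 59% of Fennick, so Kwame controls Fennick.
Kwame holds 75% of Basalt, so Kwame controls Basalt.
Basalt and Kwame together hold 51% + 29% = 80% of Caldera, so Kwame controls Caldera.
Basalt holds 100% of Ironvale, so Kwame controls Ironvale.
No other company's threshold is met.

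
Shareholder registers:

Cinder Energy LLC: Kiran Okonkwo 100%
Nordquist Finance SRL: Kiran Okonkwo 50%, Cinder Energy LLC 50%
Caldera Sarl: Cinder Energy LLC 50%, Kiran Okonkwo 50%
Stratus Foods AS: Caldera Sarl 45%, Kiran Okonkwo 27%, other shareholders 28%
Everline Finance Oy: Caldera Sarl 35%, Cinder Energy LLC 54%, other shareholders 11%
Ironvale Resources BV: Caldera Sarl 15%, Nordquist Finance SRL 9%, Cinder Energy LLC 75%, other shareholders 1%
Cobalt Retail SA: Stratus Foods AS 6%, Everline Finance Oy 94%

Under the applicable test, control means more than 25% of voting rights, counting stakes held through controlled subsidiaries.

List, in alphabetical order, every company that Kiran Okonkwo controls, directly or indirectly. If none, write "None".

Kiran holds 100% of Cinder, so Kiran controls Cinder.
Kiran and Cinder together hold 50% + 50% = 100% of Nordquist, so Kiran controls Nordquist.
Cinder and Kiran together hold 50% + 50% = 100% of Caldera, so Kiran controls Caldera.
Caldera and Kiran together hold 45% + 27% = 72% of Stratus, so Kiran controls Stratus.
Caldera and Cinder together hold 35% + 54% = 89% of Everline, so Kiran controls Everline.
Caldera and Nordquist and Cinder together hold 15% + 9% + 75% = 99% of Ironvale, so Kiran controls Ironvale.
Stratus and Everline together hold 6% + 94% = 100% of Cobalt, so Kiran controls Cobalt.

Caldera Sarl, Cinder Energy LLC, Cobalt Retail SA, Everline Finance Oy, Ironvale Resources BV, Nordquist Finance SRL, Stratus Foods AS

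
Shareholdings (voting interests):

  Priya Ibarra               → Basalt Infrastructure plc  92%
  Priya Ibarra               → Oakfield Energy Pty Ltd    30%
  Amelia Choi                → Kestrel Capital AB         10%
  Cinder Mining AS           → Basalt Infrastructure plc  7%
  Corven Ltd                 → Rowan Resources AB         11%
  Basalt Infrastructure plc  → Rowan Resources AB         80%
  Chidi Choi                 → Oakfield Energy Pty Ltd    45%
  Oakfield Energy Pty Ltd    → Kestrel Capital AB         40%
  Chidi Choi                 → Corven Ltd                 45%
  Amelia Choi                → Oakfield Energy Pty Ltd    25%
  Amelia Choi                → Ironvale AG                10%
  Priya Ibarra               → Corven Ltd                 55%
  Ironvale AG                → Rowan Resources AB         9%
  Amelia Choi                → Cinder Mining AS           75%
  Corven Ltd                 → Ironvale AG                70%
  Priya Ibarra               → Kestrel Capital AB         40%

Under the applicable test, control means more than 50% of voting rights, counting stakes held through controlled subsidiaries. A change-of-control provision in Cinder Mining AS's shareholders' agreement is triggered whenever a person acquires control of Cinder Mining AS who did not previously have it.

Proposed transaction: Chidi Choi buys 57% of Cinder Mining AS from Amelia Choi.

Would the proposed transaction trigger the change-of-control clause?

Yes

The purchase adds only to Chidi's holdings (Amelia's stake shrinks), so Chidi is the only person who could newly come to control Cinder.
Chidi's largest direct stake is 45% in Oakfield, which does not meet the threshold, so Chidi controls no company.
Neither Chidi nor any entity Chidi controls holds any voting interest in Cinder.
So before the transaction, Chidi does not control Cinder.
After the purchase, Chidi holds 57% of Cinder directly, and Amelia's stake falls to 18%.
Chidi holds 57% of Cinder, so Chidi controls Cinder.
Chidi did not control Cinder before and does after, so the clause is triggered.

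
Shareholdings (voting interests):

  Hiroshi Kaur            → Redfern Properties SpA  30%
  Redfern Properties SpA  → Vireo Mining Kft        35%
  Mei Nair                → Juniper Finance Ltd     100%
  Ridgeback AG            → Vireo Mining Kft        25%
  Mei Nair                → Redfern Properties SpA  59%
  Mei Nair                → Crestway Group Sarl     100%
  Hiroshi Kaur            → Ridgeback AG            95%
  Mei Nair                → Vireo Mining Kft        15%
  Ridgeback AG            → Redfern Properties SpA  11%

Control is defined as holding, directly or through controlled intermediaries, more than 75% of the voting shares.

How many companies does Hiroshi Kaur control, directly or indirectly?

1

Hiroshi holds 95% of Ridgeback, so Hiroshi controls Ridgeback.
No other company's threshold is met.
Hiroshi controls 1 company.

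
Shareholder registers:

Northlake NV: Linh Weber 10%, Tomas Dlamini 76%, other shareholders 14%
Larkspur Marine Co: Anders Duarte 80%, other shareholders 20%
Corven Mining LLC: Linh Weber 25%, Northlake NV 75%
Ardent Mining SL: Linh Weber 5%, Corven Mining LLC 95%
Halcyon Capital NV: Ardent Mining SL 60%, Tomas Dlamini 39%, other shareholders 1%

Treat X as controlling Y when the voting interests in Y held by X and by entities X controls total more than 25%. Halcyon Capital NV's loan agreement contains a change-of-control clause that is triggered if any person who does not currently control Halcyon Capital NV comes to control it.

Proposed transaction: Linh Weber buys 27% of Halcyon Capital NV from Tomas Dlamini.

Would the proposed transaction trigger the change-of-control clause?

The purchase adds only to Linh's holdings (Tomas's stake shrinks), so Linh is the only person who could newly come to control Halcyon.
Linh's largest direct stake is 25% in Corven, which does not meet the threshold, so Linh controls no company.
Neither Linh nor any entity Linh controls holds any voting interest in Halcyon.
So before the transaction, Linh does not control Halcyon.
After the purchase, Linh holds 27% of Halcyon directly, and Tomas's stake falls to 12%.
Linh holds 27% of Halcyon, so Linh controls Halcyon.
Linh did not control Halcyon before and does after, so the clause is triggered.

Yes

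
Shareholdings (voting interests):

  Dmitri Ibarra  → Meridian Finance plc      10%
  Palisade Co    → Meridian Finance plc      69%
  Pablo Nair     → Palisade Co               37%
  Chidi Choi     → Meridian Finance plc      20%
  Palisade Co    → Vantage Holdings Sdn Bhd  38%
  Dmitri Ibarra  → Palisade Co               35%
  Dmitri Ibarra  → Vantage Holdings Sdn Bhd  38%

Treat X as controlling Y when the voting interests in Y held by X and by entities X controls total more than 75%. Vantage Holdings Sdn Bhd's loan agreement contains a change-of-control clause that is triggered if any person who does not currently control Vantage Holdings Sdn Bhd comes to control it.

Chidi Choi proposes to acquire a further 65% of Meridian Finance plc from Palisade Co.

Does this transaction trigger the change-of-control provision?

No

The purchase adds only to Chidi's holdings (Palisade's stake shrinks), so Chidi is the only person who could newly come to control Vantage.
Chidi's largest direct stake is 20% in Meridian, which does not meet the threshold, so Chidi controls no company.
Neither Chidi nor any entity Chidi controls holds any voting interest in Vantage.
So before the transaction, Chidi does not control Vantage.
After the purchase, Chidi's direct stake in Meridian rises to 20% + 65% = 85%, and Palisade's stake falls to 4%.
Chidi holds 85% of Meridian, so Chidi controls Meridian.
After the transaction, neither Chidi nor any entity Chidi controls holds a voting interest in Vantage, so Chidi still does not control it.
No new person acquires control, so the clause is not triggered.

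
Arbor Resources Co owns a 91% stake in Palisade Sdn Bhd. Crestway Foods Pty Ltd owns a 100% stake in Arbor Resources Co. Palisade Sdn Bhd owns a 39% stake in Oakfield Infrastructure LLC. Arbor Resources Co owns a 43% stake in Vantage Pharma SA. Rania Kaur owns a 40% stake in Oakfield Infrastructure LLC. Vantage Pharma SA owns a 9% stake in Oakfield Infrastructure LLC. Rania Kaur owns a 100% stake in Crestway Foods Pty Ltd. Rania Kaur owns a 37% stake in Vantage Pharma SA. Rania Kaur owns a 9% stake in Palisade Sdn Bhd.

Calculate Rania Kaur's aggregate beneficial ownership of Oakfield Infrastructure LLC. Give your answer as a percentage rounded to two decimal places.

86.20%

Rania reaches Oakfield along 5 paths.
Via Vantage: 37% × 9% = 3.33%.
Via Crestway → Arbor → Vantage: 100% × 100% × 43% × 9% = 3.87%.
Via Palisade: 9% × 39% = 3.51%.
Via Crestway → Arbor → Palisade: 100% × 100% × 91% × 39% = 35.49%.
Direct stake: 40% = 40%.
Total: 3.33% + 3.87% + 3.51% + 35.49% + 40% = 86.2%.
Rounded: 86.20%.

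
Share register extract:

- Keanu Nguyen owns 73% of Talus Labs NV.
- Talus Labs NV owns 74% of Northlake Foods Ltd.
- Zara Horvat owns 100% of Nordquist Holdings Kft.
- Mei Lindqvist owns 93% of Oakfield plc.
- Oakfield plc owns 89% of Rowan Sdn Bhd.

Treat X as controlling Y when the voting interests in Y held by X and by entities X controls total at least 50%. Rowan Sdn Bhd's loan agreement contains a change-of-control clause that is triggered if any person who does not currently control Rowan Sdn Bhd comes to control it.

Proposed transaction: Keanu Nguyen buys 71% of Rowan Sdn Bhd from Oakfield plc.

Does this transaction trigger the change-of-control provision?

Yes

The purchase adds only to Keanu's holdings (Oakfield's stake shrinks), so Keanu is the only person who could newly come to control Rowan.
Keanu holds 73% of Talus, so Keanu controls Talus.
Talus holds 74% of Northlake, so Keanu controls Northlake.
Neither Keanu nor any entity Keanu controls holds any voting interest in Rowan.
So before the transaction, Keanu does not control Rowan.
After the purchase, Keanu holds 71% of Rowan directly, and Oakfield's stake falls to 18%.
Keanu holds 71% of Rowan, so Keanu controls Rowan.
Keanu did not control Rowan before and does after, so the clause is triggered.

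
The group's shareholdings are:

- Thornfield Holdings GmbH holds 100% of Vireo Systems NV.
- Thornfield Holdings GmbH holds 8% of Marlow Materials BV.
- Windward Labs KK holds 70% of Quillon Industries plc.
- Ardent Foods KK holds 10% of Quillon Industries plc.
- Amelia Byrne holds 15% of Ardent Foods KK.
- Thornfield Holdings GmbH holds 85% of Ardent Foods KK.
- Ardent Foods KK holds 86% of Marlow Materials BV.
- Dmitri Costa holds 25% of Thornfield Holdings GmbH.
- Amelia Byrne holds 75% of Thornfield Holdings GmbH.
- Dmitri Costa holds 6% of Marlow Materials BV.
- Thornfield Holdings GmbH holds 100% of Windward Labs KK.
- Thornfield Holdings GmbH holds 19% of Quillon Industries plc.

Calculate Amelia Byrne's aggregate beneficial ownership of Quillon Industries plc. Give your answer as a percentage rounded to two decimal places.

Amelia reaches Quillon along 4 paths.
Via Thornfield → Ardent: 75% × 85% × 10% = 6.375%.
Via Ardent: 15% × 10% = 1.5%.
Via Thornfield → Windward: 75% × 100% × 70% = 52.5%.
Via Thornfield: 75% × 19% = 14.25%.
Total: 6.375% + 1.5% + 52.5% + 14.25% = 74.625%.
Rounded: 74.63%.

74.63%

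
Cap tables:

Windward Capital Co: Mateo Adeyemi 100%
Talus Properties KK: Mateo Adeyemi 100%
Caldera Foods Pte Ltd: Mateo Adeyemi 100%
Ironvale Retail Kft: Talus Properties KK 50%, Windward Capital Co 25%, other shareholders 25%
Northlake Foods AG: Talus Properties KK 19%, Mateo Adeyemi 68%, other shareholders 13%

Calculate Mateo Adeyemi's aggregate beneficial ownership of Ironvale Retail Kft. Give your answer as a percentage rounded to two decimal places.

75.00%

Mateo reaches Ironvale along 2 paths.
Via Talus: 100% × 50% = 50%.
Via Windward: 100% × 25% = 25%.
Total: 50% + 25% = 75%.
Rounded: 75.00%.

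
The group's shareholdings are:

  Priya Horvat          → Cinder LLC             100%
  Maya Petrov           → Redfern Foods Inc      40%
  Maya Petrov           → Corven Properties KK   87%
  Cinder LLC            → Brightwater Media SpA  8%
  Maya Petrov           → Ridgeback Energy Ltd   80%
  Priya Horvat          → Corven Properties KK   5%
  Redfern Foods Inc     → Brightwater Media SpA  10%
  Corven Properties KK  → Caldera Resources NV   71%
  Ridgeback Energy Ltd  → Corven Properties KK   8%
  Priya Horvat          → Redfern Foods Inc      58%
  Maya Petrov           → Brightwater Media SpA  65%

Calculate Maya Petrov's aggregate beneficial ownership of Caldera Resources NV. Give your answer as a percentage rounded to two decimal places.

66.31%

Maya reaches Caldera along 2 paths.
Via Ridgeback → Corven: 80% × 8% × 71% = 4.544%.
Via Corven: 87% × 71% = 61.77%.
Total: 4.544% + 61.77% = 66.314%.
Rounded: 66.31%.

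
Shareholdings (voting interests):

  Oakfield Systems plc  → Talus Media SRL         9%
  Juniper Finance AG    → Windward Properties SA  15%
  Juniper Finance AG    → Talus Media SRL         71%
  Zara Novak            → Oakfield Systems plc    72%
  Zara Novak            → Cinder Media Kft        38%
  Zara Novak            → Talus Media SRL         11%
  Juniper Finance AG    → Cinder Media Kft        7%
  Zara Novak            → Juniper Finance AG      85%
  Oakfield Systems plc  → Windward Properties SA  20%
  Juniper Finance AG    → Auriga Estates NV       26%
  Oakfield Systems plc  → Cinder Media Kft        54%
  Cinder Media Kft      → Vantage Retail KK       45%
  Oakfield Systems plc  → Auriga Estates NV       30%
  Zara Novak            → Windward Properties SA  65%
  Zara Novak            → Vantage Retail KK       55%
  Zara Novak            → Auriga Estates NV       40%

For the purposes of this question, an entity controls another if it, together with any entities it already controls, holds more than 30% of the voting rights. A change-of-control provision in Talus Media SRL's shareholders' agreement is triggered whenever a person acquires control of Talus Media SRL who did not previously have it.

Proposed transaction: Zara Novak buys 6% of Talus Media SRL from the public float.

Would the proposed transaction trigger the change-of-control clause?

No

The purchase changes only Zara's holdings, so Zara is the only person who could newly come to control Talus.
Zara holds 85% of Juniper, so Zara controls Juniper.
Zara holds 72% of Oakfield, so Zara controls Oakfield.
Zara and Oakfield and Juniper together hold 11% + 9% + 71% = 91% of Talus, so Zara controls Talus.
So Zara already controls Talus before the transaction.
After the purchase, Zara's direct stake in Talus rises to 11% + 6% = 17%.
Zara controlled Talus already, so this is not a new person acquiring control; every other person's position is unchanged or reduced.
No new person acquires control, so the clause is not triggered.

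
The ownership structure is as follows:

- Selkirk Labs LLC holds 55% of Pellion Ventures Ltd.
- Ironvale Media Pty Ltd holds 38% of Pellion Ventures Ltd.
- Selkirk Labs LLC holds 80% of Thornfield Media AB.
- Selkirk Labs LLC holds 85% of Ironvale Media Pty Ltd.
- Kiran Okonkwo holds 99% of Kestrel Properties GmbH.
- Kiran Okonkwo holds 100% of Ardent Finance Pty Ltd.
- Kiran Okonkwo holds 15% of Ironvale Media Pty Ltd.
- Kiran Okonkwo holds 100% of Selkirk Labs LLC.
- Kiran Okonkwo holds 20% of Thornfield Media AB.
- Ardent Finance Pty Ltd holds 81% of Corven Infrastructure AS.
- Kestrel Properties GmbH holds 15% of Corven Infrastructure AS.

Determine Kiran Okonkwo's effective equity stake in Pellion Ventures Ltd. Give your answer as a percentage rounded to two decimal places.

93.00%

Kiran reaches Pellion along 3 paths.
Via Selkirk: 100% × 55% = 55%.
Via Ironvale: 15% × 38% = 5.7%.
Via Selkirk → Ironvale: 100% × 85% × 38% = 32.3%.
Total: 55% + 5.7% + 32.3% = 93%.
Rounded: 93.00%.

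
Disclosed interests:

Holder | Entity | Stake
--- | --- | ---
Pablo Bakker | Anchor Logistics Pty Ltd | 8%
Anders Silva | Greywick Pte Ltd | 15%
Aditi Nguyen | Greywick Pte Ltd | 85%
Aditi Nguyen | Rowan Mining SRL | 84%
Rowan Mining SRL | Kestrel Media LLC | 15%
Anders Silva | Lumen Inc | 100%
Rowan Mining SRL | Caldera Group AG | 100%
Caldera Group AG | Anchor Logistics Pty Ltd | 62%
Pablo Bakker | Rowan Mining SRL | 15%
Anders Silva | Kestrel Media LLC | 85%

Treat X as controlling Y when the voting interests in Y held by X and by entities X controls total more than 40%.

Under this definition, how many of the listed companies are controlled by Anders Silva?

Anders holds 100% of Lumen, so Anders controls Lumen.
Anders holds 85% of Kestrel, so Anders controls Kestrel.
No other company's threshold is met.
Anders controls 2 companies.

2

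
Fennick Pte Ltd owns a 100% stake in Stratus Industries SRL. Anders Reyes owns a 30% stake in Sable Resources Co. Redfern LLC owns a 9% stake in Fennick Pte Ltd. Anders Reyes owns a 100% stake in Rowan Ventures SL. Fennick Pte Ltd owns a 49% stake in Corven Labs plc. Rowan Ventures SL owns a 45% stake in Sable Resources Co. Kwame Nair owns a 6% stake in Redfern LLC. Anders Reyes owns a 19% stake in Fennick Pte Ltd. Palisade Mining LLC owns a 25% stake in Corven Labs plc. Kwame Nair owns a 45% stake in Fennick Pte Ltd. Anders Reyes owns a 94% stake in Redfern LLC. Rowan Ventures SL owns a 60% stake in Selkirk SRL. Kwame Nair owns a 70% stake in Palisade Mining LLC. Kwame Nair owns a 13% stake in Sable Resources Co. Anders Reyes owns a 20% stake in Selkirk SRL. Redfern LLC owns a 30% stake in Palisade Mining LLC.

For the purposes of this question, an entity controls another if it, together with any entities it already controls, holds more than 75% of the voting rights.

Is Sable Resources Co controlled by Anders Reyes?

Anders holds 94% of Redfern, so Anders controls Redfern.
Anders holds 100% of Rowan, so Anders controls Rowan.
Rowan and Anders together hold 60% + 20% = 80% of Selkirk, so Anders controls Selkirk.
In Sable, Anders's side holds only 45% + 30% = 75%, not > 75%.
So Anders does not control Sable.

No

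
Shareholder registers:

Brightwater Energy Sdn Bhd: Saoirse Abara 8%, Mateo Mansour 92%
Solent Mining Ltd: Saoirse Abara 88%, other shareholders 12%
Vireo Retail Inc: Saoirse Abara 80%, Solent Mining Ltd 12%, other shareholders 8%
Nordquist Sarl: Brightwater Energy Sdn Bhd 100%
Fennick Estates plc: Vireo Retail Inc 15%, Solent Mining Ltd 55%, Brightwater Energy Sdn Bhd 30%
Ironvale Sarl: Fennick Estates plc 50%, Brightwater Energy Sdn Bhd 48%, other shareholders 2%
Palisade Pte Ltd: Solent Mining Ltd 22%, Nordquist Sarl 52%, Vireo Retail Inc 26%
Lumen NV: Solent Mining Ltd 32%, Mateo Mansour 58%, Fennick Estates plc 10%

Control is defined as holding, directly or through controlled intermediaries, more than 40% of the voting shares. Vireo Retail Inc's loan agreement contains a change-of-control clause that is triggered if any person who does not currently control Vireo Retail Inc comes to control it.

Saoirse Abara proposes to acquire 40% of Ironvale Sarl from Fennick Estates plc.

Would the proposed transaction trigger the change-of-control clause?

The purchase adds only to Saoirse's holdings (Fennick's stake shrinks), so Saoirse is the only person who could newly come to control Vireo.
Saoirse holds 88% of Solent, so Saoirse controls Solent.
Saoirse and Solent together hold 80% + 12% = 92% of Vireo, so Saoirse controls Vireo.
So Saoirse already controls Vireo before the transaction.
After the purchase, Saoirse holds 40% of Ironvale directly, and Fennick's stake falls to 10%.
Saoirse controlled Vireo already, so this is not a new person acquiring control; every other person's position is unchanged or reduced.
No new person acquires control, so the clause is not triggered.

No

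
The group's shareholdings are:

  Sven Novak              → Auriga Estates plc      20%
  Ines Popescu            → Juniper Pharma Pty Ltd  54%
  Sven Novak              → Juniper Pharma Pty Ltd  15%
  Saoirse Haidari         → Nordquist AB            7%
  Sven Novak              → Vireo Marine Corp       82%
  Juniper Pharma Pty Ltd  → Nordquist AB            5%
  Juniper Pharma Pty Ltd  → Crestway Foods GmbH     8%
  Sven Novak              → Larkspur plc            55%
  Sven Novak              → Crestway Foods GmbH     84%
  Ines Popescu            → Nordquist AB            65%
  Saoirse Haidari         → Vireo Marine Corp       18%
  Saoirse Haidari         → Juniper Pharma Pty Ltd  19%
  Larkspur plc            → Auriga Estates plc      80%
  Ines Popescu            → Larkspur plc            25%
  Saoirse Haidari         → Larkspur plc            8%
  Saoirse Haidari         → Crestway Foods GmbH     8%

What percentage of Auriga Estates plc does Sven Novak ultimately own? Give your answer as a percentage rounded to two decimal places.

64.00%

Sven reaches Auriga along 2 paths.
Direct stake: 20% = 20%.
Via Larkspur: 55% × 80% = 44%.
Total: 20% + 44% = 64%.
Rounded: 64.00%.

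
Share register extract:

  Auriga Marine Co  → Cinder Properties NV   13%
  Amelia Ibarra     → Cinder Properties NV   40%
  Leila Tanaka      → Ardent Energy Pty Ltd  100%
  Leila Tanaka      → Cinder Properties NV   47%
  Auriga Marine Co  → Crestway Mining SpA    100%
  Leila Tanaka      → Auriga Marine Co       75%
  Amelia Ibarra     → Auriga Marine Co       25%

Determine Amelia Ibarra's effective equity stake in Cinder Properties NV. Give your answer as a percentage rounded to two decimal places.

Amelia reaches Cinder along 2 paths.
Direct stake: 40% = 40%.
Via Auriga: 25% × 13% = 3.25%.
Total: 40% + 3.25% = 43.25%.

43.25%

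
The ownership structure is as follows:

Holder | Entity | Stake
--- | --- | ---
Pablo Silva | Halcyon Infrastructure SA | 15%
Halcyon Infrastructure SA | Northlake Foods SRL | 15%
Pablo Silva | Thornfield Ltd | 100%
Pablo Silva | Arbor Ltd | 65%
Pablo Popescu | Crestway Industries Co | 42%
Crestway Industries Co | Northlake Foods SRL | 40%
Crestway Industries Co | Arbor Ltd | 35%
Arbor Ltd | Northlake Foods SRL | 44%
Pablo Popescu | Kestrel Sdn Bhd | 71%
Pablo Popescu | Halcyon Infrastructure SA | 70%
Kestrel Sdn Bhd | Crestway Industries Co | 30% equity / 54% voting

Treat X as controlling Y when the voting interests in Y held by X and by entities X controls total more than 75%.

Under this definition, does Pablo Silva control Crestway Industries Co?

No

Pablo Silva holds 100% of Thornfield, so Pablo Silva controls Thornfield.
Neither Pablo Silva nor any entity Pablo Silva controls holds any voting interest in Crestway.
So Pablo Silva does not control Crestway.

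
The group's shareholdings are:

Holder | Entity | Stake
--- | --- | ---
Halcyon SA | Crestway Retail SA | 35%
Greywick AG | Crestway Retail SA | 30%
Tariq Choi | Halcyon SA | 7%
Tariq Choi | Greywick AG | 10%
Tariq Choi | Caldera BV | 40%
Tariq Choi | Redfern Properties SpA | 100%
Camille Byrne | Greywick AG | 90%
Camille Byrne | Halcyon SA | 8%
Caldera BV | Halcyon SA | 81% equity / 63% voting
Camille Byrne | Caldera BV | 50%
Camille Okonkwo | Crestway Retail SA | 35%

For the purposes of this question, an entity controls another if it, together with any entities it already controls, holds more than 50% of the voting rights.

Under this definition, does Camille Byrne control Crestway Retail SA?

No

Camille Byrne holds 90% of Greywick, so Camille Byrne controls Greywick.
In Crestway, Camille Byrne's side holds only 30%, not > 50%.
So Camille Byrne does not control Crestway.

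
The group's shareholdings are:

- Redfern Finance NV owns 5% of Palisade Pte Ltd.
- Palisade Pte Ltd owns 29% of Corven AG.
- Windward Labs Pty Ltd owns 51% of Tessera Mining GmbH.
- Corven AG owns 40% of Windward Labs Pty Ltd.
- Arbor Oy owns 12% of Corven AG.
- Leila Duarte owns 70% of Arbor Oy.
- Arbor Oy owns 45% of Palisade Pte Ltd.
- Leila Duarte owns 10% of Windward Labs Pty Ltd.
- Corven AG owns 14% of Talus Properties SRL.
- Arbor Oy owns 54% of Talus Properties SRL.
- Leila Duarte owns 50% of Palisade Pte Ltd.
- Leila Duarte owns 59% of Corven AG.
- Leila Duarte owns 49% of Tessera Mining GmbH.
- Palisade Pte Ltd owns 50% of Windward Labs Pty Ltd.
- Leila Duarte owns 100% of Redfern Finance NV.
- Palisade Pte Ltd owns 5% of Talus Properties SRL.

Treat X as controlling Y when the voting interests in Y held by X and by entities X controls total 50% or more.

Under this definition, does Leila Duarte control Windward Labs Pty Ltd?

Yes

Leila holds 100% of Redfern, so Leila controls Redfern.
Leila holds 70% of Arbor, so Leila controls Arbor.
Redfern and Leila and Arbor together hold 5% + 50% + 45% = 100% of Palisade, so Leila controls Palisade.
Leila and Arbor and Palisade together hold 59% + 12% + 29% = 100% of Corven, so Leila controls Corven.
Corven and Leila and Palisade together hold 40% + 10% + 50% = 100% of Windward, so Leila controls Windward.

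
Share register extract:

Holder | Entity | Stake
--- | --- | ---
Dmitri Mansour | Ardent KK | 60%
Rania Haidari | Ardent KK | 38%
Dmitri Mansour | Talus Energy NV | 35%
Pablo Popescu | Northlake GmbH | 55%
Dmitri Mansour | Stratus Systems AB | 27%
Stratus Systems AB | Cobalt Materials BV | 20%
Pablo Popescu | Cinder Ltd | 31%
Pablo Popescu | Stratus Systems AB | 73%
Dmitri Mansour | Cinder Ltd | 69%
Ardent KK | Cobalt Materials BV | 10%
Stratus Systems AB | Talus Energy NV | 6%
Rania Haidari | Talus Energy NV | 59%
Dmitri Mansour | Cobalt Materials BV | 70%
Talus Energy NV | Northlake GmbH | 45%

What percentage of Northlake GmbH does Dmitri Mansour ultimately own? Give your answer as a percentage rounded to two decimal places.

Dmitri reaches Northlake along 2 paths.
Via Talus: 35% × 45% = 15.75%.
Via Stratus → Talus: 27% × 6% × 45% = 0.729%.
Total: 15.75% + 0.729% = 16.479%.
Rounded: 16.48%.

16.48%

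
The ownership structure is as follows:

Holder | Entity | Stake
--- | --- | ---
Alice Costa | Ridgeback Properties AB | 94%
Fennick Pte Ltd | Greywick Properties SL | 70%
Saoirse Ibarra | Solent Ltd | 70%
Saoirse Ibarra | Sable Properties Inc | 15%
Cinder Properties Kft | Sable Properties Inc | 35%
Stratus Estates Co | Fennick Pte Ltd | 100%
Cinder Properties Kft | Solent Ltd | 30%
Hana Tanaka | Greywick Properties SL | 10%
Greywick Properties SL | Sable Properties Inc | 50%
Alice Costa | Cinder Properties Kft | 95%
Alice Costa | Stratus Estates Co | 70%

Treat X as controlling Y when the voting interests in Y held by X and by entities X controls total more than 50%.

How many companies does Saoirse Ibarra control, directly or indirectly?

Saoirse holds 70% of Solent, so Saoirse controls Solent.
No other company's threshold is met.
Saoirse controls 1 company.

1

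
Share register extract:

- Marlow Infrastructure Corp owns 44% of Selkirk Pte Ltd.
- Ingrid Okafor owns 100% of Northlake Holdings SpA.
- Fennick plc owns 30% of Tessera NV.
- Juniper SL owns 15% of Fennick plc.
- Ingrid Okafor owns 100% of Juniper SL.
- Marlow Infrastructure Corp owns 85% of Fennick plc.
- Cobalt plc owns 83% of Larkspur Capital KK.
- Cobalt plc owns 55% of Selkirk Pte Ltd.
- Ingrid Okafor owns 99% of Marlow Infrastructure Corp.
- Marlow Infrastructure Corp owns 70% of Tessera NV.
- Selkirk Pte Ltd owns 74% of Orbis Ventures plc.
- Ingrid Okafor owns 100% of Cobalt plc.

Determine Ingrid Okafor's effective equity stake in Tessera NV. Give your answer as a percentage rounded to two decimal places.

Ingrid reaches Tessera along 3 paths.
Via Marlow: 99% × 70% = 69.3%.
Via Juniper → Fennick: 100% × 15% × 30% = 4.5%.
Via Marlow → Fennick: 99% × 85% × 30% = 25.245%.
Total: 69.3% + 4.5% + 25.245% = 99.045%.
Rounded: 99.05%.

99.05%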